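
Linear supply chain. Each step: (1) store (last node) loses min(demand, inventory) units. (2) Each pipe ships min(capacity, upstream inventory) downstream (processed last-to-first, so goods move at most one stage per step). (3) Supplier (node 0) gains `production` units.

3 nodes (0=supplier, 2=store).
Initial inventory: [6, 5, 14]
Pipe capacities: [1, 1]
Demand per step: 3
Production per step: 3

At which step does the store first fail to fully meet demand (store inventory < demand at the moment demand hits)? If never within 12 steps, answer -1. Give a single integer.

Step 1: demand=3,sold=3 ship[1->2]=1 ship[0->1]=1 prod=3 -> [8 5 12]
Step 2: demand=3,sold=3 ship[1->2]=1 ship[0->1]=1 prod=3 -> [10 5 10]
Step 3: demand=3,sold=3 ship[1->2]=1 ship[0->1]=1 prod=3 -> [12 5 8]
Step 4: demand=3,sold=3 ship[1->2]=1 ship[0->1]=1 prod=3 -> [14 5 6]
Step 5: demand=3,sold=3 ship[1->2]=1 ship[0->1]=1 prod=3 -> [16 5 4]
Step 6: demand=3,sold=3 ship[1->2]=1 ship[0->1]=1 prod=3 -> [18 5 2]
Step 7: demand=3,sold=2 ship[1->2]=1 ship[0->1]=1 prod=3 -> [20 5 1]
Step 8: demand=3,sold=1 ship[1->2]=1 ship[0->1]=1 prod=3 -> [22 5 1]
Step 9: demand=3,sold=1 ship[1->2]=1 ship[0->1]=1 prod=3 -> [24 5 1]
Step 10: demand=3,sold=1 ship[1->2]=1 ship[0->1]=1 prod=3 -> [26 5 1]
Step 11: demand=3,sold=1 ship[1->2]=1 ship[0->1]=1 prod=3 -> [28 5 1]
Step 12: demand=3,sold=1 ship[1->2]=1 ship[0->1]=1 prod=3 -> [30 5 1]
First stockout at step 7

7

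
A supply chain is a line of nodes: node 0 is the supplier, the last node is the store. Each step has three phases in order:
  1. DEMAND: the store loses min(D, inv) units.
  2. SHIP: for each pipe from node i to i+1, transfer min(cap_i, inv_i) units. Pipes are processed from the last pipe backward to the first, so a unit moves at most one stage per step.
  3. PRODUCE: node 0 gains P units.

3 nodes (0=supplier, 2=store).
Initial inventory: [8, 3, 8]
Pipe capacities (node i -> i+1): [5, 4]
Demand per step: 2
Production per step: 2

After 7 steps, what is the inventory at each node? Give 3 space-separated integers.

Step 1: demand=2,sold=2 ship[1->2]=3 ship[0->1]=5 prod=2 -> inv=[5 5 9]
Step 2: demand=2,sold=2 ship[1->2]=4 ship[0->1]=5 prod=2 -> inv=[2 6 11]
Step 3: demand=2,sold=2 ship[1->2]=4 ship[0->1]=2 prod=2 -> inv=[2 4 13]
Step 4: demand=2,sold=2 ship[1->2]=4 ship[0->1]=2 prod=2 -> inv=[2 2 15]
Step 5: demand=2,sold=2 ship[1->2]=2 ship[0->1]=2 prod=2 -> inv=[2 2 15]
Step 6: demand=2,sold=2 ship[1->2]=2 ship[0->1]=2 prod=2 -> inv=[2 2 15]
Step 7: demand=2,sold=2 ship[1->2]=2 ship[0->1]=2 prod=2 -> inv=[2 2 15]

2 2 15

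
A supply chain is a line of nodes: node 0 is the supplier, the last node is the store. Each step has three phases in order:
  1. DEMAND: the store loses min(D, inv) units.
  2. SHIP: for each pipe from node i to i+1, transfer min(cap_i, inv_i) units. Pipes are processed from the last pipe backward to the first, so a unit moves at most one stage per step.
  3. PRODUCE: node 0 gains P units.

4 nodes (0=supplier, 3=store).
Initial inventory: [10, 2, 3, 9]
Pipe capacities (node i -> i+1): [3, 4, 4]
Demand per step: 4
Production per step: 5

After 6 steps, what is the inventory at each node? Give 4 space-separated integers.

Step 1: demand=4,sold=4 ship[2->3]=3 ship[1->2]=2 ship[0->1]=3 prod=5 -> inv=[12 3 2 8]
Step 2: demand=4,sold=4 ship[2->3]=2 ship[1->2]=3 ship[0->1]=3 prod=5 -> inv=[14 3 3 6]
Step 3: demand=4,sold=4 ship[2->3]=3 ship[1->2]=3 ship[0->1]=3 prod=5 -> inv=[16 3 3 5]
Step 4: demand=4,sold=4 ship[2->3]=3 ship[1->2]=3 ship[0->1]=3 prod=5 -> inv=[18 3 3 4]
Step 5: demand=4,sold=4 ship[2->3]=3 ship[1->2]=3 ship[0->1]=3 prod=5 -> inv=[20 3 3 3]
Step 6: demand=4,sold=3 ship[2->3]=3 ship[1->2]=3 ship[0->1]=3 prod=5 -> inv=[22 3 3 3]

22 3 3 3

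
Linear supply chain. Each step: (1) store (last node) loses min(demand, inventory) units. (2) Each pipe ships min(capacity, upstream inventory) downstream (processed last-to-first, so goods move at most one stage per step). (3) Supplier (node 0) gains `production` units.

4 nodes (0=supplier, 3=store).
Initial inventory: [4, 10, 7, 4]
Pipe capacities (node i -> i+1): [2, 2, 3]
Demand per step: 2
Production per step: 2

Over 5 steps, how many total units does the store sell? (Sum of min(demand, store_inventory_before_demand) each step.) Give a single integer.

Answer: 10

Derivation:
Step 1: sold=2 (running total=2) -> [4 10 6 5]
Step 2: sold=2 (running total=4) -> [4 10 5 6]
Step 3: sold=2 (running total=6) -> [4 10 4 7]
Step 4: sold=2 (running total=8) -> [4 10 3 8]
Step 5: sold=2 (running total=10) -> [4 10 2 9]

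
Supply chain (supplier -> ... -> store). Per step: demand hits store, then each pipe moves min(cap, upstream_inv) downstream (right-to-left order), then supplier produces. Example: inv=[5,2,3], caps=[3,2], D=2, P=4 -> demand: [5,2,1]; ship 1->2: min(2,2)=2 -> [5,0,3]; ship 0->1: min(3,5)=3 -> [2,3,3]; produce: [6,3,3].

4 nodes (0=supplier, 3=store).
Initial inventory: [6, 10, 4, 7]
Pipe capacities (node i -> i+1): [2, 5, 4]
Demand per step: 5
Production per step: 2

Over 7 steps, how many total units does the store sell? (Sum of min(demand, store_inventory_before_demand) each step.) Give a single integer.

Answer: 29

Derivation:
Step 1: sold=5 (running total=5) -> [6 7 5 6]
Step 2: sold=5 (running total=10) -> [6 4 6 5]
Step 3: sold=5 (running total=15) -> [6 2 6 4]
Step 4: sold=4 (running total=19) -> [6 2 4 4]
Step 5: sold=4 (running total=23) -> [6 2 2 4]
Step 6: sold=4 (running total=27) -> [6 2 2 2]
Step 7: sold=2 (running total=29) -> [6 2 2 2]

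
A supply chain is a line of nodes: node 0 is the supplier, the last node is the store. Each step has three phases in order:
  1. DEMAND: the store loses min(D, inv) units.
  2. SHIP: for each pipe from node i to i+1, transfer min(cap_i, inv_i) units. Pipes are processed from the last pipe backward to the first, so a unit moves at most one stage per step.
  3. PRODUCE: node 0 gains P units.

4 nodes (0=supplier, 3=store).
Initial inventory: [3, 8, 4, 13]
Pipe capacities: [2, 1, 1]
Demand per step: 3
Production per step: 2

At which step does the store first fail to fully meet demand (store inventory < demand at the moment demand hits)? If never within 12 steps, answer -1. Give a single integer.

Step 1: demand=3,sold=3 ship[2->3]=1 ship[1->2]=1 ship[0->1]=2 prod=2 -> [3 9 4 11]
Step 2: demand=3,sold=3 ship[2->3]=1 ship[1->2]=1 ship[0->1]=2 prod=2 -> [3 10 4 9]
Step 3: demand=3,sold=3 ship[2->3]=1 ship[1->2]=1 ship[0->1]=2 prod=2 -> [3 11 4 7]
Step 4: demand=3,sold=3 ship[2->3]=1 ship[1->2]=1 ship[0->1]=2 prod=2 -> [3 12 4 5]
Step 5: demand=3,sold=3 ship[2->3]=1 ship[1->2]=1 ship[0->1]=2 prod=2 -> [3 13 4 3]
Step 6: demand=3,sold=3 ship[2->3]=1 ship[1->2]=1 ship[0->1]=2 prod=2 -> [3 14 4 1]
Step 7: demand=3,sold=1 ship[2->3]=1 ship[1->2]=1 ship[0->1]=2 prod=2 -> [3 15 4 1]
Step 8: demand=3,sold=1 ship[2->3]=1 ship[1->2]=1 ship[0->1]=2 prod=2 -> [3 16 4 1]
Step 9: demand=3,sold=1 ship[2->3]=1 ship[1->2]=1 ship[0->1]=2 prod=2 -> [3 17 4 1]
Step 10: demand=3,sold=1 ship[2->3]=1 ship[1->2]=1 ship[0->1]=2 prod=2 -> [3 18 4 1]
Step 11: demand=3,sold=1 ship[2->3]=1 ship[1->2]=1 ship[0->1]=2 prod=2 -> [3 19 4 1]
Step 12: demand=3,sold=1 ship[2->3]=1 ship[1->2]=1 ship[0->1]=2 prod=2 -> [3 20 4 1]
First stockout at step 7

7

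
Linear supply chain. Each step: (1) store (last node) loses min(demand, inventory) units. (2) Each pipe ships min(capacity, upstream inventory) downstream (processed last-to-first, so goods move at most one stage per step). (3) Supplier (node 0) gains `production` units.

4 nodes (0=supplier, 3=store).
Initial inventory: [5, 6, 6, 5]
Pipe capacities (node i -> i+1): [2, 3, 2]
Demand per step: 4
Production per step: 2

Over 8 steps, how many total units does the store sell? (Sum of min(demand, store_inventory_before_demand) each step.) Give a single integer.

Step 1: sold=4 (running total=4) -> [5 5 7 3]
Step 2: sold=3 (running total=7) -> [5 4 8 2]
Step 3: sold=2 (running total=9) -> [5 3 9 2]
Step 4: sold=2 (running total=11) -> [5 2 10 2]
Step 5: sold=2 (running total=13) -> [5 2 10 2]
Step 6: sold=2 (running total=15) -> [5 2 10 2]
Step 7: sold=2 (running total=17) -> [5 2 10 2]
Step 8: sold=2 (running total=19) -> [5 2 10 2]

Answer: 19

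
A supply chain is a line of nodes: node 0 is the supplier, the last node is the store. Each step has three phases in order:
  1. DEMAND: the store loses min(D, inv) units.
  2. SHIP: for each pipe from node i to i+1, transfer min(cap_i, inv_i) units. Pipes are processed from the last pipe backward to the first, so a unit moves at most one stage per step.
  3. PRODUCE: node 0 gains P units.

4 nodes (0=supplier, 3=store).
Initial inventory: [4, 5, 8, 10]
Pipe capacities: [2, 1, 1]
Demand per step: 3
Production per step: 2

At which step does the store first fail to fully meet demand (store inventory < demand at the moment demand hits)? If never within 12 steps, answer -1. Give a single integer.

Step 1: demand=3,sold=3 ship[2->3]=1 ship[1->2]=1 ship[0->1]=2 prod=2 -> [4 6 8 8]
Step 2: demand=3,sold=3 ship[2->3]=1 ship[1->2]=1 ship[0->1]=2 prod=2 -> [4 7 8 6]
Step 3: demand=3,sold=3 ship[2->3]=1 ship[1->2]=1 ship[0->1]=2 prod=2 -> [4 8 8 4]
Step 4: demand=3,sold=3 ship[2->3]=1 ship[1->2]=1 ship[0->1]=2 prod=2 -> [4 9 8 2]
Step 5: demand=3,sold=2 ship[2->3]=1 ship[1->2]=1 ship[0->1]=2 prod=2 -> [4 10 8 1]
Step 6: demand=3,sold=1 ship[2->3]=1 ship[1->2]=1 ship[0->1]=2 prod=2 -> [4 11 8 1]
Step 7: demand=3,sold=1 ship[2->3]=1 ship[1->2]=1 ship[0->1]=2 prod=2 -> [4 12 8 1]
Step 8: demand=3,sold=1 ship[2->3]=1 ship[1->2]=1 ship[0->1]=2 prod=2 -> [4 13 8 1]
Step 9: demand=3,sold=1 ship[2->3]=1 ship[1->2]=1 ship[0->1]=2 prod=2 -> [4 14 8 1]
Step 10: demand=3,sold=1 ship[2->3]=1 ship[1->2]=1 ship[0->1]=2 prod=2 -> [4 15 8 1]
Step 11: demand=3,sold=1 ship[2->3]=1 ship[1->2]=1 ship[0->1]=2 prod=2 -> [4 16 8 1]
Step 12: demand=3,sold=1 ship[2->3]=1 ship[1->2]=1 ship[0->1]=2 prod=2 -> [4 17 8 1]
First stockout at step 5

5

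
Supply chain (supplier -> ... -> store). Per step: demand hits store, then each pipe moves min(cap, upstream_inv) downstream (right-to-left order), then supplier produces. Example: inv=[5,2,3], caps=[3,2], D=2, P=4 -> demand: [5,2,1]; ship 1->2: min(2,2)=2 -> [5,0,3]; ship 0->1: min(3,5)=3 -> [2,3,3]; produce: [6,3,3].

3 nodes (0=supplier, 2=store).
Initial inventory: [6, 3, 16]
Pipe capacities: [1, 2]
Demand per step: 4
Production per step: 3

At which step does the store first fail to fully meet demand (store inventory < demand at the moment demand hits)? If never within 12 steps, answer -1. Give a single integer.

Step 1: demand=4,sold=4 ship[1->2]=2 ship[0->1]=1 prod=3 -> [8 2 14]
Step 2: demand=4,sold=4 ship[1->2]=2 ship[0->1]=1 prod=3 -> [10 1 12]
Step 3: demand=4,sold=4 ship[1->2]=1 ship[0->1]=1 prod=3 -> [12 1 9]
Step 4: demand=4,sold=4 ship[1->2]=1 ship[0->1]=1 prod=3 -> [14 1 6]
Step 5: demand=4,sold=4 ship[1->2]=1 ship[0->1]=1 prod=3 -> [16 1 3]
Step 6: demand=4,sold=3 ship[1->2]=1 ship[0->1]=1 prod=3 -> [18 1 1]
Step 7: demand=4,sold=1 ship[1->2]=1 ship[0->1]=1 prod=3 -> [20 1 1]
Step 8: demand=4,sold=1 ship[1->2]=1 ship[0->1]=1 prod=3 -> [22 1 1]
Step 9: demand=4,sold=1 ship[1->2]=1 ship[0->1]=1 prod=3 -> [24 1 1]
Step 10: demand=4,sold=1 ship[1->2]=1 ship[0->1]=1 prod=3 -> [26 1 1]
Step 11: demand=4,sold=1 ship[1->2]=1 ship[0->1]=1 prod=3 -> [28 1 1]
Step 12: demand=4,sold=1 ship[1->2]=1 ship[0->1]=1 prod=3 -> [30 1 1]
First stockout at step 6

6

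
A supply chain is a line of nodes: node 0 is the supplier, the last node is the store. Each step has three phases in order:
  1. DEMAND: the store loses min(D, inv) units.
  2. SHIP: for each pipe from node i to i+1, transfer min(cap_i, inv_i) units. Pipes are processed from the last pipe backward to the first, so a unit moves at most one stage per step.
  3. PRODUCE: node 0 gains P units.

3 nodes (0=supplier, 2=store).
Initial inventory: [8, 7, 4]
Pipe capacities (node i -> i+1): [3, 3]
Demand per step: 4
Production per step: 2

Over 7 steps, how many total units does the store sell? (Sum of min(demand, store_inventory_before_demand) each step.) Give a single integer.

Step 1: sold=4 (running total=4) -> [7 7 3]
Step 2: sold=3 (running total=7) -> [6 7 3]
Step 3: sold=3 (running total=10) -> [5 7 3]
Step 4: sold=3 (running total=13) -> [4 7 3]
Step 5: sold=3 (running total=16) -> [3 7 3]
Step 6: sold=3 (running total=19) -> [2 7 3]
Step 7: sold=3 (running total=22) -> [2 6 3]

Answer: 22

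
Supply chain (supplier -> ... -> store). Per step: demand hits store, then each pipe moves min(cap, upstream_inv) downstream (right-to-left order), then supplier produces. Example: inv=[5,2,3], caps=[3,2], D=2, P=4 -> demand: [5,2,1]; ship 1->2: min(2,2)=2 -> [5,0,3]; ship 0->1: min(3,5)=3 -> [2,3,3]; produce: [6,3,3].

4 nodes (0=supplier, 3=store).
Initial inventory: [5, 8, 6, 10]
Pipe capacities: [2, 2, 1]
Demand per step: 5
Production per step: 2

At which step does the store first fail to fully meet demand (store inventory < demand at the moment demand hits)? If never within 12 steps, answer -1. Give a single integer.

Step 1: demand=5,sold=5 ship[2->3]=1 ship[1->2]=2 ship[0->1]=2 prod=2 -> [5 8 7 6]
Step 2: demand=5,sold=5 ship[2->3]=1 ship[1->2]=2 ship[0->1]=2 prod=2 -> [5 8 8 2]
Step 3: demand=5,sold=2 ship[2->3]=1 ship[1->2]=2 ship[0->1]=2 prod=2 -> [5 8 9 1]
Step 4: demand=5,sold=1 ship[2->3]=1 ship[1->2]=2 ship[0->1]=2 prod=2 -> [5 8 10 1]
Step 5: demand=5,sold=1 ship[2->3]=1 ship[1->2]=2 ship[0->1]=2 prod=2 -> [5 8 11 1]
Step 6: demand=5,sold=1 ship[2->3]=1 ship[1->2]=2 ship[0->1]=2 prod=2 -> [5 8 12 1]
Step 7: demand=5,sold=1 ship[2->3]=1 ship[1->2]=2 ship[0->1]=2 prod=2 -> [5 8 13 1]
Step 8: demand=5,sold=1 ship[2->3]=1 ship[1->2]=2 ship[0->1]=2 prod=2 -> [5 8 14 1]
Step 9: demand=5,sold=1 ship[2->3]=1 ship[1->2]=2 ship[0->1]=2 prod=2 -> [5 8 15 1]
Step 10: demand=5,sold=1 ship[2->3]=1 ship[1->2]=2 ship[0->1]=2 prod=2 -> [5 8 16 1]
Step 11: demand=5,sold=1 ship[2->3]=1 ship[1->2]=2 ship[0->1]=2 prod=2 -> [5 8 17 1]
Step 12: demand=5,sold=1 ship[2->3]=1 ship[1->2]=2 ship[0->1]=2 prod=2 -> [5 8 18 1]
First stockout at step 3

3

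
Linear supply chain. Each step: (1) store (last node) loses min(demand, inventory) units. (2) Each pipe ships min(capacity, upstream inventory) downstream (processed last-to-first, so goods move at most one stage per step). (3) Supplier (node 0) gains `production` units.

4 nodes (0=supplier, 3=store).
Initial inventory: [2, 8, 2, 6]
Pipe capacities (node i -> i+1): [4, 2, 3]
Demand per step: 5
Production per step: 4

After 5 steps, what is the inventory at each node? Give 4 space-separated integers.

Step 1: demand=5,sold=5 ship[2->3]=2 ship[1->2]=2 ship[0->1]=2 prod=4 -> inv=[4 8 2 3]
Step 2: demand=5,sold=3 ship[2->3]=2 ship[1->2]=2 ship[0->1]=4 prod=4 -> inv=[4 10 2 2]
Step 3: demand=5,sold=2 ship[2->3]=2 ship[1->2]=2 ship[0->1]=4 prod=4 -> inv=[4 12 2 2]
Step 4: demand=5,sold=2 ship[2->3]=2 ship[1->2]=2 ship[0->1]=4 prod=4 -> inv=[4 14 2 2]
Step 5: demand=5,sold=2 ship[2->3]=2 ship[1->2]=2 ship[0->1]=4 prod=4 -> inv=[4 16 2 2]

4 16 2 2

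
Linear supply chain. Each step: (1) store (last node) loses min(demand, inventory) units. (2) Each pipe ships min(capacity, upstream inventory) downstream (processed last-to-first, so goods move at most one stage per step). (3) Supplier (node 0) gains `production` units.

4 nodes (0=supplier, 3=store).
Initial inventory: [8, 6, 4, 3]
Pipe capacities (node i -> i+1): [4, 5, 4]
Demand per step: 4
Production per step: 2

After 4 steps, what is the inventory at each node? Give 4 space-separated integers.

Step 1: demand=4,sold=3 ship[2->3]=4 ship[1->2]=5 ship[0->1]=4 prod=2 -> inv=[6 5 5 4]
Step 2: demand=4,sold=4 ship[2->3]=4 ship[1->2]=5 ship[0->1]=4 prod=2 -> inv=[4 4 6 4]
Step 3: demand=4,sold=4 ship[2->3]=4 ship[1->2]=4 ship[0->1]=4 prod=2 -> inv=[2 4 6 4]
Step 4: demand=4,sold=4 ship[2->3]=4 ship[1->2]=4 ship[0->1]=2 prod=2 -> inv=[2 2 6 4]

2 2 6 4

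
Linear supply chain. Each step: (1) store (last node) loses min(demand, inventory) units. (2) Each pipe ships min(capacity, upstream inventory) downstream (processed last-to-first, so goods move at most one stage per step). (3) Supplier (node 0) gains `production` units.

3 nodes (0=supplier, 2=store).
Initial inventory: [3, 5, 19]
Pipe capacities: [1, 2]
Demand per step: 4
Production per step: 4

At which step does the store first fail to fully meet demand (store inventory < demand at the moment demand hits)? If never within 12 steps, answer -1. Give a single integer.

Step 1: demand=4,sold=4 ship[1->2]=2 ship[0->1]=1 prod=4 -> [6 4 17]
Step 2: demand=4,sold=4 ship[1->2]=2 ship[0->1]=1 prod=4 -> [9 3 15]
Step 3: demand=4,sold=4 ship[1->2]=2 ship[0->1]=1 prod=4 -> [12 2 13]
Step 4: demand=4,sold=4 ship[1->2]=2 ship[0->1]=1 prod=4 -> [15 1 11]
Step 5: demand=4,sold=4 ship[1->2]=1 ship[0->1]=1 prod=4 -> [18 1 8]
Step 6: demand=4,sold=4 ship[1->2]=1 ship[0->1]=1 prod=4 -> [21 1 5]
Step 7: demand=4,sold=4 ship[1->2]=1 ship[0->1]=1 prod=4 -> [24 1 2]
Step 8: demand=4,sold=2 ship[1->2]=1 ship[0->1]=1 prod=4 -> [27 1 1]
Step 9: demand=4,sold=1 ship[1->2]=1 ship[0->1]=1 prod=4 -> [30 1 1]
Step 10: demand=4,sold=1 ship[1->2]=1 ship[0->1]=1 prod=4 -> [33 1 1]
Step 11: demand=4,sold=1 ship[1->2]=1 ship[0->1]=1 prod=4 -> [36 1 1]
Step 12: demand=4,sold=1 ship[1->2]=1 ship[0->1]=1 prod=4 -> [39 1 1]
First stockout at step 8

8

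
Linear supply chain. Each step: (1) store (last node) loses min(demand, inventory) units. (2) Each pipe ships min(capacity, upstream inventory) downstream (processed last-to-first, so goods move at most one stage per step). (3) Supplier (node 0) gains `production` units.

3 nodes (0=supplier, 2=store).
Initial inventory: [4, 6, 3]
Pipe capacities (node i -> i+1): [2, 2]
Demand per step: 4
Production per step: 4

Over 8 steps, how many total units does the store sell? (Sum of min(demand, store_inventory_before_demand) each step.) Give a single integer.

Step 1: sold=3 (running total=3) -> [6 6 2]
Step 2: sold=2 (running total=5) -> [8 6 2]
Step 3: sold=2 (running total=7) -> [10 6 2]
Step 4: sold=2 (running total=9) -> [12 6 2]
Step 5: sold=2 (running total=11) -> [14 6 2]
Step 6: sold=2 (running total=13) -> [16 6 2]
Step 7: sold=2 (running total=15) -> [18 6 2]
Step 8: sold=2 (running total=17) -> [20 6 2]

Answer: 17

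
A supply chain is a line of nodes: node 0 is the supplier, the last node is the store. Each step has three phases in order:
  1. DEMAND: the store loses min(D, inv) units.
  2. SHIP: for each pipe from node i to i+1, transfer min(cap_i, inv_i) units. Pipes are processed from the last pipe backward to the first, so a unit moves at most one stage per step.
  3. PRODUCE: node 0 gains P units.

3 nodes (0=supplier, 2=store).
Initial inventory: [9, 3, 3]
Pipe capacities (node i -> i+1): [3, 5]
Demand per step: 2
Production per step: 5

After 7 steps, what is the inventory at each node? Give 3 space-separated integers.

Step 1: demand=2,sold=2 ship[1->2]=3 ship[0->1]=3 prod=5 -> inv=[11 3 4]
Step 2: demand=2,sold=2 ship[1->2]=3 ship[0->1]=3 prod=5 -> inv=[13 3 5]
Step 3: demand=2,sold=2 ship[1->2]=3 ship[0->1]=3 prod=5 -> inv=[15 3 6]
Step 4: demand=2,sold=2 ship[1->2]=3 ship[0->1]=3 prod=5 -> inv=[17 3 7]
Step 5: demand=2,sold=2 ship[1->2]=3 ship[0->1]=3 prod=5 -> inv=[19 3 8]
Step 6: demand=2,sold=2 ship[1->2]=3 ship[0->1]=3 prod=5 -> inv=[21 3 9]
Step 7: demand=2,sold=2 ship[1->2]=3 ship[0->1]=3 prod=5 -> inv=[23 3 10]

23 3 10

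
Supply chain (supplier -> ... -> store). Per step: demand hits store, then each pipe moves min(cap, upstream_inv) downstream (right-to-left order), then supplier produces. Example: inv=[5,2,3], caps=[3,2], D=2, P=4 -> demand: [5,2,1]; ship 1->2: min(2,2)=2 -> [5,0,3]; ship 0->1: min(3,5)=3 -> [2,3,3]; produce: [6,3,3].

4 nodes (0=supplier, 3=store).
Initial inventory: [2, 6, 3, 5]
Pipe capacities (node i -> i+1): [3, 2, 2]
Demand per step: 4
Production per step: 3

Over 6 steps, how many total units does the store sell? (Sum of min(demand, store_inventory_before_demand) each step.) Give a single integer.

Answer: 15

Derivation:
Step 1: sold=4 (running total=4) -> [3 6 3 3]
Step 2: sold=3 (running total=7) -> [3 7 3 2]
Step 3: sold=2 (running total=9) -> [3 8 3 2]
Step 4: sold=2 (running total=11) -> [3 9 3 2]
Step 5: sold=2 (running total=13) -> [3 10 3 2]
Step 6: sold=2 (running total=15) -> [3 11 3 2]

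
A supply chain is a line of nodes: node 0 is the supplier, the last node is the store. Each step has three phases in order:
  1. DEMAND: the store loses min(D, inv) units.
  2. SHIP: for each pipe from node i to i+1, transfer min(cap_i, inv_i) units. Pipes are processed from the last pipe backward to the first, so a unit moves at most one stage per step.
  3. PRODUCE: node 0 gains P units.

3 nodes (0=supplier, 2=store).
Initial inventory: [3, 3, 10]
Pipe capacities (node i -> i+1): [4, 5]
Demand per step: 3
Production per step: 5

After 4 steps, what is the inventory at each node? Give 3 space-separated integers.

Step 1: demand=3,sold=3 ship[1->2]=3 ship[0->1]=3 prod=5 -> inv=[5 3 10]
Step 2: demand=3,sold=3 ship[1->2]=3 ship[0->1]=4 prod=5 -> inv=[6 4 10]
Step 3: demand=3,sold=3 ship[1->2]=4 ship[0->1]=4 prod=5 -> inv=[7 4 11]
Step 4: demand=3,sold=3 ship[1->2]=4 ship[0->1]=4 prod=5 -> inv=[8 4 12]

8 4 12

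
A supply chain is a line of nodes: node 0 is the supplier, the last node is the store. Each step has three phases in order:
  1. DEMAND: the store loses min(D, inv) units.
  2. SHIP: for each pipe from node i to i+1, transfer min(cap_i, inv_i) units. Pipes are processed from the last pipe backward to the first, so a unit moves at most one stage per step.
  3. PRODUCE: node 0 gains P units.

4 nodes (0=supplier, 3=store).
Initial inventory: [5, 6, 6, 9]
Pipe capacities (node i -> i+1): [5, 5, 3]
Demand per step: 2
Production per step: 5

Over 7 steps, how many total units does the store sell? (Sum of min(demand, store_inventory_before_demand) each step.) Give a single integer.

Answer: 14

Derivation:
Step 1: sold=2 (running total=2) -> [5 6 8 10]
Step 2: sold=2 (running total=4) -> [5 6 10 11]
Step 3: sold=2 (running total=6) -> [5 6 12 12]
Step 4: sold=2 (running total=8) -> [5 6 14 13]
Step 5: sold=2 (running total=10) -> [5 6 16 14]
Step 6: sold=2 (running total=12) -> [5 6 18 15]
Step 7: sold=2 (running total=14) -> [5 6 20 16]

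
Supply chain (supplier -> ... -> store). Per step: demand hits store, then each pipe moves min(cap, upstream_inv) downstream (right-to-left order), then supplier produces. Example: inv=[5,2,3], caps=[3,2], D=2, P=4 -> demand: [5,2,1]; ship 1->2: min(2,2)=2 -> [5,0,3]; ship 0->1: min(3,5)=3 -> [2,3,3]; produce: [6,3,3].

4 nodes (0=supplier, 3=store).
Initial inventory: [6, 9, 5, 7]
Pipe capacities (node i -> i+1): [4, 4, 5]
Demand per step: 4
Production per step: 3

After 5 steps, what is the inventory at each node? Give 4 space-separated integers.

Step 1: demand=4,sold=4 ship[2->3]=5 ship[1->2]=4 ship[0->1]=4 prod=3 -> inv=[5 9 4 8]
Step 2: demand=4,sold=4 ship[2->3]=4 ship[1->2]=4 ship[0->1]=4 prod=3 -> inv=[4 9 4 8]
Step 3: demand=4,sold=4 ship[2->3]=4 ship[1->2]=4 ship[0->1]=4 prod=3 -> inv=[3 9 4 8]
Step 4: demand=4,sold=4 ship[2->3]=4 ship[1->2]=4 ship[0->1]=3 prod=3 -> inv=[3 8 4 8]
Step 5: demand=4,sold=4 ship[2->3]=4 ship[1->2]=4 ship[0->1]=3 prod=3 -> inv=[3 7 4 8]

3 7 4 8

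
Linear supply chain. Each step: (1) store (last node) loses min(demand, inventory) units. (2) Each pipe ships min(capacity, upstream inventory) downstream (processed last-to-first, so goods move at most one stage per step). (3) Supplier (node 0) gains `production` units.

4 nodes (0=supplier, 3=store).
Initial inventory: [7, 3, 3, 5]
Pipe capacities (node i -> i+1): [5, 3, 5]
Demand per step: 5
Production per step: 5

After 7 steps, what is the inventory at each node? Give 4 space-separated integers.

Step 1: demand=5,sold=5 ship[2->3]=3 ship[1->2]=3 ship[0->1]=5 prod=5 -> inv=[7 5 3 3]
Step 2: demand=5,sold=3 ship[2->3]=3 ship[1->2]=3 ship[0->1]=5 prod=5 -> inv=[7 7 3 3]
Step 3: demand=5,sold=3 ship[2->3]=3 ship[1->2]=3 ship[0->1]=5 prod=5 -> inv=[7 9 3 3]
Step 4: demand=5,sold=3 ship[2->3]=3 ship[1->2]=3 ship[0->1]=5 prod=5 -> inv=[7 11 3 3]
Step 5: demand=5,sold=3 ship[2->3]=3 ship[1->2]=3 ship[0->1]=5 prod=5 -> inv=[7 13 3 3]
Step 6: demand=5,sold=3 ship[2->3]=3 ship[1->2]=3 ship[0->1]=5 prod=5 -> inv=[7 15 3 3]
Step 7: demand=5,sold=3 ship[2->3]=3 ship[1->2]=3 ship[0->1]=5 prod=5 -> inv=[7 17 3 3]

7 17 3 3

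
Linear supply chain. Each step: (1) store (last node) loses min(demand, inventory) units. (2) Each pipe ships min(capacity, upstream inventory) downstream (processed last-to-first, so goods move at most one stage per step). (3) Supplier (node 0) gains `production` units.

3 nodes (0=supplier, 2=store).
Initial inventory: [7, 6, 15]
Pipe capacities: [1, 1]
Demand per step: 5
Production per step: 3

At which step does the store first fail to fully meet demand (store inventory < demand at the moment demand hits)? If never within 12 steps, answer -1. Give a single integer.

Step 1: demand=5,sold=5 ship[1->2]=1 ship[0->1]=1 prod=3 -> [9 6 11]
Step 2: demand=5,sold=5 ship[1->2]=1 ship[0->1]=1 prod=3 -> [11 6 7]
Step 3: demand=5,sold=5 ship[1->2]=1 ship[0->1]=1 prod=3 -> [13 6 3]
Step 4: demand=5,sold=3 ship[1->2]=1 ship[0->1]=1 prod=3 -> [15 6 1]
Step 5: demand=5,sold=1 ship[1->2]=1 ship[0->1]=1 prod=3 -> [17 6 1]
Step 6: demand=5,sold=1 ship[1->2]=1 ship[0->1]=1 prod=3 -> [19 6 1]
Step 7: demand=5,sold=1 ship[1->2]=1 ship[0->1]=1 prod=3 -> [21 6 1]
Step 8: demand=5,sold=1 ship[1->2]=1 ship[0->1]=1 prod=3 -> [23 6 1]
Step 9: demand=5,sold=1 ship[1->2]=1 ship[0->1]=1 prod=3 -> [25 6 1]
Step 10: demand=5,sold=1 ship[1->2]=1 ship[0->1]=1 prod=3 -> [27 6 1]
Step 11: demand=5,sold=1 ship[1->2]=1 ship[0->1]=1 prod=3 -> [29 6 1]
Step 12: demand=5,sold=1 ship[1->2]=1 ship[0->1]=1 prod=3 -> [31 6 1]
First stockout at step 4

4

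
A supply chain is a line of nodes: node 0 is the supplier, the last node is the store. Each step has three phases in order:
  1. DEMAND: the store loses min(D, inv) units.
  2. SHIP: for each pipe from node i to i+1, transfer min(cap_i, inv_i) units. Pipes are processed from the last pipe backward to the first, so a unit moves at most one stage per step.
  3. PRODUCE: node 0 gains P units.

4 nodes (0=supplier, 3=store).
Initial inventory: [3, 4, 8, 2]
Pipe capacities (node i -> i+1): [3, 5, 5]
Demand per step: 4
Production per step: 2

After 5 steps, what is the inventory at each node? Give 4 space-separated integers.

Step 1: demand=4,sold=2 ship[2->3]=5 ship[1->2]=4 ship[0->1]=3 prod=2 -> inv=[2 3 7 5]
Step 2: demand=4,sold=4 ship[2->3]=5 ship[1->2]=3 ship[0->1]=2 prod=2 -> inv=[2 2 5 6]
Step 3: demand=4,sold=4 ship[2->3]=5 ship[1->2]=2 ship[0->1]=2 prod=2 -> inv=[2 2 2 7]
Step 4: demand=4,sold=4 ship[2->3]=2 ship[1->2]=2 ship[0->1]=2 prod=2 -> inv=[2 2 2 5]
Step 5: demand=4,sold=4 ship[2->3]=2 ship[1->2]=2 ship[0->1]=2 prod=2 -> inv=[2 2 2 3]

2 2 2 3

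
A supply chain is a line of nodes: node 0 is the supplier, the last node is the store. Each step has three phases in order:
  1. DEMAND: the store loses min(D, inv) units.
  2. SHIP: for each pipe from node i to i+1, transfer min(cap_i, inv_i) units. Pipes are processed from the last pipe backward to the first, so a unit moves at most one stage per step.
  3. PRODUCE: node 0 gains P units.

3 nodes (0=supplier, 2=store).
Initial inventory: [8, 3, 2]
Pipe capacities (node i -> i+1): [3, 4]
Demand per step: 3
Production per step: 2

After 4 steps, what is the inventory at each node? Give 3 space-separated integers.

Step 1: demand=3,sold=2 ship[1->2]=3 ship[0->1]=3 prod=2 -> inv=[7 3 3]
Step 2: demand=3,sold=3 ship[1->2]=3 ship[0->1]=3 prod=2 -> inv=[6 3 3]
Step 3: demand=3,sold=3 ship[1->2]=3 ship[0->1]=3 prod=2 -> inv=[5 3 3]
Step 4: demand=3,sold=3 ship[1->2]=3 ship[0->1]=3 prod=2 -> inv=[4 3 3]

4 3 3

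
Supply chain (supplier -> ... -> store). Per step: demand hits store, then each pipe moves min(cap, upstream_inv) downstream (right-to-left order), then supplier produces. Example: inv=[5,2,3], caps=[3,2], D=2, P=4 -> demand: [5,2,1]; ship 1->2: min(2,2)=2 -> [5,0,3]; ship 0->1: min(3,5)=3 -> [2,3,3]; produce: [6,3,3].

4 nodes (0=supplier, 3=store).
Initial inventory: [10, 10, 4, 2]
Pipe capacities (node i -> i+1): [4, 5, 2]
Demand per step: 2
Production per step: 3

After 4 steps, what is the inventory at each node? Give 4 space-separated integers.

Step 1: demand=2,sold=2 ship[2->3]=2 ship[1->2]=5 ship[0->1]=4 prod=3 -> inv=[9 9 7 2]
Step 2: demand=2,sold=2 ship[2->3]=2 ship[1->2]=5 ship[0->1]=4 prod=3 -> inv=[8 8 10 2]
Step 3: demand=2,sold=2 ship[2->3]=2 ship[1->2]=5 ship[0->1]=4 prod=3 -> inv=[7 7 13 2]
Step 4: demand=2,sold=2 ship[2->3]=2 ship[1->2]=5 ship[0->1]=4 prod=3 -> inv=[6 6 16 2]

6 6 16 2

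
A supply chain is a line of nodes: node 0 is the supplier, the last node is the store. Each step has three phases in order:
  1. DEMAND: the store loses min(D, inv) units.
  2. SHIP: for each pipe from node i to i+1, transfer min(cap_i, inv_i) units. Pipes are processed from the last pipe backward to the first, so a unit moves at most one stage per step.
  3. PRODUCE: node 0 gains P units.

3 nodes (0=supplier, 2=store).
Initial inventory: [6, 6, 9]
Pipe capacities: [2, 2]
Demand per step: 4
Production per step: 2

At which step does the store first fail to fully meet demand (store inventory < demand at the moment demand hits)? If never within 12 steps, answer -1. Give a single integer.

Step 1: demand=4,sold=4 ship[1->2]=2 ship[0->1]=2 prod=2 -> [6 6 7]
Step 2: demand=4,sold=4 ship[1->2]=2 ship[0->1]=2 prod=2 -> [6 6 5]
Step 3: demand=4,sold=4 ship[1->2]=2 ship[0->1]=2 prod=2 -> [6 6 3]
Step 4: demand=4,sold=3 ship[1->2]=2 ship[0->1]=2 prod=2 -> [6 6 2]
Step 5: demand=4,sold=2 ship[1->2]=2 ship[0->1]=2 prod=2 -> [6 6 2]
Step 6: demand=4,sold=2 ship[1->2]=2 ship[0->1]=2 prod=2 -> [6 6 2]
Step 7: demand=4,sold=2 ship[1->2]=2 ship[0->1]=2 prod=2 -> [6 6 2]
Step 8: demand=4,sold=2 ship[1->2]=2 ship[0->1]=2 prod=2 -> [6 6 2]
Step 9: demand=4,sold=2 ship[1->2]=2 ship[0->1]=2 prod=2 -> [6 6 2]
Step 10: demand=4,sold=2 ship[1->2]=2 ship[0->1]=2 prod=2 -> [6 6 2]
Step 11: demand=4,sold=2 ship[1->2]=2 ship[0->1]=2 prod=2 -> [6 6 2]
Step 12: demand=4,sold=2 ship[1->2]=2 ship[0->1]=2 prod=2 -> [6 6 2]
First stockout at step 4

4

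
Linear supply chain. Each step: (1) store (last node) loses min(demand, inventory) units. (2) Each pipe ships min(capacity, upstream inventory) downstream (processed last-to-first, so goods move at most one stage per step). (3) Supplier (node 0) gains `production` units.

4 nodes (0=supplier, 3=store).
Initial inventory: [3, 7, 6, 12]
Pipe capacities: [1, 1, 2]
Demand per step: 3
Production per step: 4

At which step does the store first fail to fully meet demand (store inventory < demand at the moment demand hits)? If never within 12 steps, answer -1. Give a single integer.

Step 1: demand=3,sold=3 ship[2->3]=2 ship[1->2]=1 ship[0->1]=1 prod=4 -> [6 7 5 11]
Step 2: demand=3,sold=3 ship[2->3]=2 ship[1->2]=1 ship[0->1]=1 prod=4 -> [9 7 4 10]
Step 3: demand=3,sold=3 ship[2->3]=2 ship[1->2]=1 ship[0->1]=1 prod=4 -> [12 7 3 9]
Step 4: demand=3,sold=3 ship[2->3]=2 ship[1->2]=1 ship[0->1]=1 prod=4 -> [15 7 2 8]
Step 5: demand=3,sold=3 ship[2->3]=2 ship[1->2]=1 ship[0->1]=1 prod=4 -> [18 7 1 7]
Step 6: demand=3,sold=3 ship[2->3]=1 ship[1->2]=1 ship[0->1]=1 prod=4 -> [21 7 1 5]
Step 7: demand=3,sold=3 ship[2->3]=1 ship[1->2]=1 ship[0->1]=1 prod=4 -> [24 7 1 3]
Step 8: demand=3,sold=3 ship[2->3]=1 ship[1->2]=1 ship[0->1]=1 prod=4 -> [27 7 1 1]
Step 9: demand=3,sold=1 ship[2->3]=1 ship[1->2]=1 ship[0->1]=1 prod=4 -> [30 7 1 1]
Step 10: demand=3,sold=1 ship[2->3]=1 ship[1->2]=1 ship[0->1]=1 prod=4 -> [33 7 1 1]
Step 11: demand=3,sold=1 ship[2->3]=1 ship[1->2]=1 ship[0->1]=1 prod=4 -> [36 7 1 1]
Step 12: demand=3,sold=1 ship[2->3]=1 ship[1->2]=1 ship[0->1]=1 prod=4 -> [39 7 1 1]
First stockout at step 9

9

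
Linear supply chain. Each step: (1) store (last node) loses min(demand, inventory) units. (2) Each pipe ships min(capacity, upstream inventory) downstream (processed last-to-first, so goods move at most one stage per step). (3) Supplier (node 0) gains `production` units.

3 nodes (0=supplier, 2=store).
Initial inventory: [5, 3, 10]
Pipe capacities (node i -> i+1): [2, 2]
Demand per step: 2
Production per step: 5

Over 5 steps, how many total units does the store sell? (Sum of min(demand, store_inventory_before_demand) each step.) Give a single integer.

Step 1: sold=2 (running total=2) -> [8 3 10]
Step 2: sold=2 (running total=4) -> [11 3 10]
Step 3: sold=2 (running total=6) -> [14 3 10]
Step 4: sold=2 (running total=8) -> [17 3 10]
Step 5: sold=2 (running total=10) -> [20 3 10]

Answer: 10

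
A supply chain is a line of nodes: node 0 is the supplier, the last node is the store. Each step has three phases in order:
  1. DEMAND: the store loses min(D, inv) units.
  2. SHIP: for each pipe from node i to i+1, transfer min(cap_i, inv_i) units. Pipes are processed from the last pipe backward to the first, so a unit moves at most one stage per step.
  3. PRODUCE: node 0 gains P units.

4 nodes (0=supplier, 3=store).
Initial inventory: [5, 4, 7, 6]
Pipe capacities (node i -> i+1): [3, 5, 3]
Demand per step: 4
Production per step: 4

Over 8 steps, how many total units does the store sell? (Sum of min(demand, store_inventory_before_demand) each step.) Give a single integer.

Answer: 27

Derivation:
Step 1: sold=4 (running total=4) -> [6 3 8 5]
Step 2: sold=4 (running total=8) -> [7 3 8 4]
Step 3: sold=4 (running total=12) -> [8 3 8 3]
Step 4: sold=3 (running total=15) -> [9 3 8 3]
Step 5: sold=3 (running total=18) -> [10 3 8 3]
Step 6: sold=3 (running total=21) -> [11 3 8 3]
Step 7: sold=3 (running total=24) -> [12 3 8 3]
Step 8: sold=3 (running total=27) -> [13 3 8 3]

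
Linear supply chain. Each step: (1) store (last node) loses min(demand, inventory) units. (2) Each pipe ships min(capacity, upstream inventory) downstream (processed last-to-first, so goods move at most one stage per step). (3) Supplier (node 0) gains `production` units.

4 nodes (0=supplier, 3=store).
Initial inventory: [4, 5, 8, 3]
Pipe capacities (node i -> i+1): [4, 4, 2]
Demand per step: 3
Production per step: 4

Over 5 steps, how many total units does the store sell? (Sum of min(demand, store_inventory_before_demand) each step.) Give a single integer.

Answer: 11

Derivation:
Step 1: sold=3 (running total=3) -> [4 5 10 2]
Step 2: sold=2 (running total=5) -> [4 5 12 2]
Step 3: sold=2 (running total=7) -> [4 5 14 2]
Step 4: sold=2 (running total=9) -> [4 5 16 2]
Step 5: sold=2 (running total=11) -> [4 5 18 2]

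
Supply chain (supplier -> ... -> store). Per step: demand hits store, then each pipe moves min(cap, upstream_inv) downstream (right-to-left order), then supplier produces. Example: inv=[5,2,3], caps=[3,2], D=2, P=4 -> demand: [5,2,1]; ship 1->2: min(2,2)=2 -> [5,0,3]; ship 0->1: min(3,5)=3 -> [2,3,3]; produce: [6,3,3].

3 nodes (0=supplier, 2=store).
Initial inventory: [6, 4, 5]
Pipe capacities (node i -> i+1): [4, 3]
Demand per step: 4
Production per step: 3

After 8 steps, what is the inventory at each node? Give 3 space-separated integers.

Step 1: demand=4,sold=4 ship[1->2]=3 ship[0->1]=4 prod=3 -> inv=[5 5 4]
Step 2: demand=4,sold=4 ship[1->2]=3 ship[0->1]=4 prod=3 -> inv=[4 6 3]
Step 3: demand=4,sold=3 ship[1->2]=3 ship[0->1]=4 prod=3 -> inv=[3 7 3]
Step 4: demand=4,sold=3 ship[1->2]=3 ship[0->1]=3 prod=3 -> inv=[3 7 3]
Step 5: demand=4,sold=3 ship[1->2]=3 ship[0->1]=3 prod=3 -> inv=[3 7 3]
Step 6: demand=4,sold=3 ship[1->2]=3 ship[0->1]=3 prod=3 -> inv=[3 7 3]
Step 7: demand=4,sold=3 ship[1->2]=3 ship[0->1]=3 prod=3 -> inv=[3 7 3]
Step 8: demand=4,sold=3 ship[1->2]=3 ship[0->1]=3 prod=3 -> inv=[3 7 3]

3 7 3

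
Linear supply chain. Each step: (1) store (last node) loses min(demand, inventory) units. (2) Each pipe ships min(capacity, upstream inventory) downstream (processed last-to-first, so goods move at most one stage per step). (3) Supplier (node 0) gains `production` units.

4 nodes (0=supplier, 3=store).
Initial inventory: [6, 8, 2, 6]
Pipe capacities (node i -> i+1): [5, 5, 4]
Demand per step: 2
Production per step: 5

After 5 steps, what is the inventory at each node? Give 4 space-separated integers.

Step 1: demand=2,sold=2 ship[2->3]=2 ship[1->2]=5 ship[0->1]=5 prod=5 -> inv=[6 8 5 6]
Step 2: demand=2,sold=2 ship[2->3]=4 ship[1->2]=5 ship[0->1]=5 prod=5 -> inv=[6 8 6 8]
Step 3: demand=2,sold=2 ship[2->3]=4 ship[1->2]=5 ship[0->1]=5 prod=5 -> inv=[6 8 7 10]
Step 4: demand=2,sold=2 ship[2->3]=4 ship[1->2]=5 ship[0->1]=5 prod=5 -> inv=[6 8 8 12]
Step 5: demand=2,sold=2 ship[2->3]=4 ship[1->2]=5 ship[0->1]=5 prod=5 -> inv=[6 8 9 14]

6 8 9 14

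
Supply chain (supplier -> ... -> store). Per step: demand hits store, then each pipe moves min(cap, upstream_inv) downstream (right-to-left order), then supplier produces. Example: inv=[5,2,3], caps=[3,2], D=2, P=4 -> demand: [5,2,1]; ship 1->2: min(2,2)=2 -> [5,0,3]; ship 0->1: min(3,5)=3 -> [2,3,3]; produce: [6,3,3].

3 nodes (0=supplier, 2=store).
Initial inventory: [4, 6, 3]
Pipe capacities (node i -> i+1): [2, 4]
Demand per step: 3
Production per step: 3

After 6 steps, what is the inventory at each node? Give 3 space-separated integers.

Step 1: demand=3,sold=3 ship[1->2]=4 ship[0->1]=2 prod=3 -> inv=[5 4 4]
Step 2: demand=3,sold=3 ship[1->2]=4 ship[0->1]=2 prod=3 -> inv=[6 2 5]
Step 3: demand=3,sold=3 ship[1->2]=2 ship[0->1]=2 prod=3 -> inv=[7 2 4]
Step 4: demand=3,sold=3 ship[1->2]=2 ship[0->1]=2 prod=3 -> inv=[8 2 3]
Step 5: demand=3,sold=3 ship[1->2]=2 ship[0->1]=2 prod=3 -> inv=[9 2 2]
Step 6: demand=3,sold=2 ship[1->2]=2 ship[0->1]=2 prod=3 -> inv=[10 2 2]

10 2 2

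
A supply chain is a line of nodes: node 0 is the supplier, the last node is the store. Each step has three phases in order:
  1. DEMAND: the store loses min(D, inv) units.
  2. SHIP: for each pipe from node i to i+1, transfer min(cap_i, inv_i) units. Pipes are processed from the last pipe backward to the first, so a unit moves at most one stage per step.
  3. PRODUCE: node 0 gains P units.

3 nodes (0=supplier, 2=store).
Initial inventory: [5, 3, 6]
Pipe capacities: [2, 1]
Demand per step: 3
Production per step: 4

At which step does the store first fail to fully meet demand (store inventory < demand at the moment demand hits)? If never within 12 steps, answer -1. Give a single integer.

Step 1: demand=3,sold=3 ship[1->2]=1 ship[0->1]=2 prod=4 -> [7 4 4]
Step 2: demand=3,sold=3 ship[1->2]=1 ship[0->1]=2 prod=4 -> [9 5 2]
Step 3: demand=3,sold=2 ship[1->2]=1 ship[0->1]=2 prod=4 -> [11 6 1]
Step 4: demand=3,sold=1 ship[1->2]=1 ship[0->1]=2 prod=4 -> [13 7 1]
Step 5: demand=3,sold=1 ship[1->2]=1 ship[0->1]=2 prod=4 -> [15 8 1]
Step 6: demand=3,sold=1 ship[1->2]=1 ship[0->1]=2 prod=4 -> [17 9 1]
Step 7: demand=3,sold=1 ship[1->2]=1 ship[0->1]=2 prod=4 -> [19 10 1]
Step 8: demand=3,sold=1 ship[1->2]=1 ship[0->1]=2 prod=4 -> [21 11 1]
Step 9: demand=3,sold=1 ship[1->2]=1 ship[0->1]=2 prod=4 -> [23 12 1]
Step 10: demand=3,sold=1 ship[1->2]=1 ship[0->1]=2 prod=4 -> [25 13 1]
Step 11: demand=3,sold=1 ship[1->2]=1 ship[0->1]=2 prod=4 -> [27 14 1]
Step 12: demand=3,sold=1 ship[1->2]=1 ship[0->1]=2 prod=4 -> [29 15 1]
First stockout at step 3

3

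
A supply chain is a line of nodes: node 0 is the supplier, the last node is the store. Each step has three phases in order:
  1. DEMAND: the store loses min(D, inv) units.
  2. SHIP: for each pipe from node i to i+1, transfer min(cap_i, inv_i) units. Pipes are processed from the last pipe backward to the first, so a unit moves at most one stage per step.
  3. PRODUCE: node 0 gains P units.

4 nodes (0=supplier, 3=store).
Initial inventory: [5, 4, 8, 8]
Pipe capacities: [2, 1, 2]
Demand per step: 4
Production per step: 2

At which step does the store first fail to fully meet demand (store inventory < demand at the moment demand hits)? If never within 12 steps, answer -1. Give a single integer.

Step 1: demand=4,sold=4 ship[2->3]=2 ship[1->2]=1 ship[0->1]=2 prod=2 -> [5 5 7 6]
Step 2: demand=4,sold=4 ship[2->3]=2 ship[1->2]=1 ship[0->1]=2 prod=2 -> [5 6 6 4]
Step 3: demand=4,sold=4 ship[2->3]=2 ship[1->2]=1 ship[0->1]=2 prod=2 -> [5 7 5 2]
Step 4: demand=4,sold=2 ship[2->3]=2 ship[1->2]=1 ship[0->1]=2 prod=2 -> [5 8 4 2]
Step 5: demand=4,sold=2 ship[2->3]=2 ship[1->2]=1 ship[0->1]=2 prod=2 -> [5 9 3 2]
Step 6: demand=4,sold=2 ship[2->3]=2 ship[1->2]=1 ship[0->1]=2 prod=2 -> [5 10 2 2]
Step 7: demand=4,sold=2 ship[2->3]=2 ship[1->2]=1 ship[0->1]=2 prod=2 -> [5 11 1 2]
Step 8: demand=4,sold=2 ship[2->3]=1 ship[1->2]=1 ship[0->1]=2 prod=2 -> [5 12 1 1]
Step 9: demand=4,sold=1 ship[2->3]=1 ship[1->2]=1 ship[0->1]=2 prod=2 -> [5 13 1 1]
Step 10: demand=4,sold=1 ship[2->3]=1 ship[1->2]=1 ship[0->1]=2 prod=2 -> [5 14 1 1]
Step 11: demand=4,sold=1 ship[2->3]=1 ship[1->2]=1 ship[0->1]=2 prod=2 -> [5 15 1 1]
Step 12: demand=4,sold=1 ship[2->3]=1 ship[1->2]=1 ship[0->1]=2 prod=2 -> [5 16 1 1]
First stockout at step 4

4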